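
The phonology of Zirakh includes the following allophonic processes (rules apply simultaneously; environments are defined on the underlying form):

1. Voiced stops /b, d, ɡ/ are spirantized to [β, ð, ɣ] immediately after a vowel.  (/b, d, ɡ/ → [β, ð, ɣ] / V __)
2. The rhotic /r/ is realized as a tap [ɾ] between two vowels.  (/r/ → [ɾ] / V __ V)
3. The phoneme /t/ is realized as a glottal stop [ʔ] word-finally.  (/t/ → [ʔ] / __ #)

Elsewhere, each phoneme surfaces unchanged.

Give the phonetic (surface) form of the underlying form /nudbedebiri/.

/n/ — not in any rule's target class → [n].
/u/ — not in any rule's target class → [u].
/d/ — between /u/ and /b/, immediately after a vowel — surfaces as [ð] (rule 1).
/b/ — between /d/ and /e/; rule 1 does not apply here → [b].
/e/ stays [e].
/d/ meets the environment for rule 1 (immediately after a vowel) → [ð].
/e/ — not in any rule's target class → [e].
Rule 1 applies to /b/ (between /e/ and /i/: immediately after a vowel) → [β].
/i/ stays [i].
Rule 2 applies to /r/ (between /i/ and /i/: between two vowels) → [ɾ].
/i/ (word-final) is unaffected → [i].

[nuðbeðeβiɾi]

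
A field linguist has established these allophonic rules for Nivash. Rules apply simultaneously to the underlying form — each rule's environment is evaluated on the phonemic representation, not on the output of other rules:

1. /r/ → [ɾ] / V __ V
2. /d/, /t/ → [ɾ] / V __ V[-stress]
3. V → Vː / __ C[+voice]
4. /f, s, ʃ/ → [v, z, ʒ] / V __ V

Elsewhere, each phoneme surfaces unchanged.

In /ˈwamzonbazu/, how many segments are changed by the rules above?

Segments that undergo a rule: /a/ → [aː] (rule 3); /o/ → [oː] (rule 3); /a/ → [aː] (rule 3).
All other segments surface unchanged.

3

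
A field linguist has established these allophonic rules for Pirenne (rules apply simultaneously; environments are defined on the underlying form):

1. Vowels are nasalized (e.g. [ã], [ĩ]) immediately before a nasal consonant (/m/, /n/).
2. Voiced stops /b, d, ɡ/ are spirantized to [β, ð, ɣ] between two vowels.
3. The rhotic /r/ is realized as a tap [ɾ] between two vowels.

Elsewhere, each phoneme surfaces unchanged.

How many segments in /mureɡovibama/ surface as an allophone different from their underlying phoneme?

Segments that undergo a rule: /r/ → [ɾ] (rule 3); /ɡ/ → [ɣ] (rule 2); /b/ → [β] (rule 2); /a/ → [ã] (rule 1).
All other segments surface unchanged.

4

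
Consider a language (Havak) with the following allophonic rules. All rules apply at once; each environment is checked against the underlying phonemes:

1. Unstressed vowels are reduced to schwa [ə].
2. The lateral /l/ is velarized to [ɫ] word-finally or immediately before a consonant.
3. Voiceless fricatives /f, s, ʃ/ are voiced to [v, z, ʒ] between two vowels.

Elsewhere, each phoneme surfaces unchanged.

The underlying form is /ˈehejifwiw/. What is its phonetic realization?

/e/ — word-initial; rule 1 does not apply here → [e].
/e/ (between /h/ and /j/) occurs in an unstressed syllable → [ə] by rule 1.
/i/ meets the environment for rule 1 (in an unstressed syllable) → [ə].
/f/ (between /i/ and /w/): rule 3 targets it, but not between two vowels → unchanged [f].
/i/ (between /w/ and /w/): in an unstressed syllable, so rule 1 applies → [ə].

[ˈehəjəfwəw]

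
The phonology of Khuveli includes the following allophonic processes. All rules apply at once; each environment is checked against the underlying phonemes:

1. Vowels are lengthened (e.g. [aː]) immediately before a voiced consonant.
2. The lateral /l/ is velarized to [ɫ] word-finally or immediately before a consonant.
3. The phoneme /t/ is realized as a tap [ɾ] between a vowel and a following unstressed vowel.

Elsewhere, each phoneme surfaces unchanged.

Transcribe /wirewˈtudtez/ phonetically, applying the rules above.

/w/ (word-initial): no rule targets it → [w].
/i/ (between /w/ and /r/): before a voiced consonant, so rule 1 applies → [iː].
/r/ (between /i/ and /e/): no rule targets it → [r].
/e/ (between /r/ and /w/) occurs before a voiced consonant → [eː] by rule 1.
/w/ (between /e/ and /t/) is unaffected → [w].
/t/ — between /w/ and /u/; rule 3 does not apply here → [t].
/u/ meets the environment for rule 1 (before a voiced consonant) → [uː].
/d/ (between /u/ and /t/): no rule targets it → [d].
/t/ — between /d/ and /e/; rule 3 does not apply here → [t].
/e/ meets the environment for rule 1 (before a voiced consonant) → [eː].
/z/ — not in any rule's target class → [z].

[wiːreːwˈtuːdteːz]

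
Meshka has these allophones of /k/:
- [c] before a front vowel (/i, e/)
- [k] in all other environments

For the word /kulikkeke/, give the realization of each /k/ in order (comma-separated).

[k], [k], [c], [c]

Occurrence 1 (position 1): no conditioning environment matches → elsewhere allophone [k].
Occurrence 2 (position 5): no conditioning environment matches → elsewhere allophone [k].
Occurrence 3 (position 6): before a front vowel → [c].
Occurrence 4 (position 8): before a front vowel → [c].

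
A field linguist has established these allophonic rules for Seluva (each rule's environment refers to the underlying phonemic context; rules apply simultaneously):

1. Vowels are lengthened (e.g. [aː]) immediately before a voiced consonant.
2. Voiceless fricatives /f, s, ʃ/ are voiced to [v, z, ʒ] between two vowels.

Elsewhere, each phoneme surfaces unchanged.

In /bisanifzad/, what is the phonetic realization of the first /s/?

/s/ (between /i/ and /a/) occurs between two vowels → [z] by rule 2.

[z]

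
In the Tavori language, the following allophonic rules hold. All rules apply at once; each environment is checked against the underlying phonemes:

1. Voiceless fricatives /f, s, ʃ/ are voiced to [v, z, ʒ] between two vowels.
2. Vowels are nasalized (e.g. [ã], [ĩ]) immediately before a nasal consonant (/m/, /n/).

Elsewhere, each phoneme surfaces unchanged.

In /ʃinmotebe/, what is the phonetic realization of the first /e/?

[e]

/e/ (between /t/ and /b/) fails the environment for rule 2, so it stays [e].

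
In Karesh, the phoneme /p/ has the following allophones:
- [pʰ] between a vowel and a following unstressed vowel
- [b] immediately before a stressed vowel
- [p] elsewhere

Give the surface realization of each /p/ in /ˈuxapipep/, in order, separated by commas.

[pʰ], [pʰ], [p]

Occurrence 1 (position 4): between a vowel and a following unstressed vowel → [pʰ].
Occurrence 2 (position 6): between a vowel and a following unstressed vowel → [pʰ].
Occurrence 3 (position 8): no conditioning environment matches → elsewhere allophone [p].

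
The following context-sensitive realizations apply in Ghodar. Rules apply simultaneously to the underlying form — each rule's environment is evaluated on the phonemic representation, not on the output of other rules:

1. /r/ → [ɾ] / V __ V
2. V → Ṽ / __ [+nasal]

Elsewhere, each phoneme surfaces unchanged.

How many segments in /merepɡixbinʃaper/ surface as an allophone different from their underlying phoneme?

2

Segments that undergo a rule: /r/ → [ɾ] (rule 1); /i/ → [ĩ] (rule 2).
All other segments surface unchanged.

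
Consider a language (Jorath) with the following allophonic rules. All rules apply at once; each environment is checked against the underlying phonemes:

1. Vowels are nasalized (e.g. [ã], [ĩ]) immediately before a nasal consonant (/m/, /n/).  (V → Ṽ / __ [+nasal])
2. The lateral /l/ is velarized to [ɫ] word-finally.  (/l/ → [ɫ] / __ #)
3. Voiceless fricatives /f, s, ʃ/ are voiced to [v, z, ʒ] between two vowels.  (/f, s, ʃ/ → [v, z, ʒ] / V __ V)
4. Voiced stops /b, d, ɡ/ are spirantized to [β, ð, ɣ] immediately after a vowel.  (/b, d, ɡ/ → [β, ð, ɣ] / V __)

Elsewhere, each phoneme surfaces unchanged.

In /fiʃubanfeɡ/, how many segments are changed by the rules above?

Segments that undergo a rule: /ʃ/ → [ʒ] (rule 3); /b/ → [β] (rule 4); /a/ → [ã] (rule 1); /ɡ/ → [ɣ] (rule 4).
All other segments surface unchanged.

4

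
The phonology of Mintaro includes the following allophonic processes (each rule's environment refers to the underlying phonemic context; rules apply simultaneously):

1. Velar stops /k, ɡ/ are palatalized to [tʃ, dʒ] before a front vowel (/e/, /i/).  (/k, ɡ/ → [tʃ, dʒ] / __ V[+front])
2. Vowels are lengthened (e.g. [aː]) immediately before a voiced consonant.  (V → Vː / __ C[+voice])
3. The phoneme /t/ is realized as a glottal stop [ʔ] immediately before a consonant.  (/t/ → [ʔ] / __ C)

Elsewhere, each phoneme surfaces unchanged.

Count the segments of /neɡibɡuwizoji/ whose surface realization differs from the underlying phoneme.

Segments that undergo a rule: /e/ → [eː] (rule 2); /ɡ/ → [dʒ] (rule 1); /i/ → [iː] (rule 2); /u/ → [uː] (rule 2); /i/ → [iː] (rule 2); /o/ → [oː] (rule 2).
All other segments surface unchanged.

6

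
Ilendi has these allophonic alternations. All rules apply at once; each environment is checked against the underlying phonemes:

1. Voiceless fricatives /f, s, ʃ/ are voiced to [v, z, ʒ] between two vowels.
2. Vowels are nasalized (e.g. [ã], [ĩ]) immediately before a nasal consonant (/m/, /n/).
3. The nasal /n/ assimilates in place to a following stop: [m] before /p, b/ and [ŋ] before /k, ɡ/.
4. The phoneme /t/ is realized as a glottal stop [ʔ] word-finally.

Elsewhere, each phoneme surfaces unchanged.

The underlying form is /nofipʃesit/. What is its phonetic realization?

/n/ — word-initial; rule 3 does not apply here → [n].
/o/ (between /n/ and /f/) is in the target of rule 2 but the environment (before a nasal consonant) is not met → [o].
/f/ — between /o/ and /i/, between two vowels — surfaces as [v] (rule 1).
/i/ — between /f/ and /p/; rule 2 does not apply here → [i].
/p/ — not in any rule's target class → [p].
/ʃ/ (between /p/ and /e/) is in the target of rule 1 but the environment (between two vowels) is not met → [ʃ].
/e/ — between /ʃ/ and /s/; rule 2 does not apply here → [e].
/s/ (between /e/ and /i/): between two vowels, so rule 1 applies → [z].
/i/ (between /s/ and /t/) fails the environment for rule 2, so it stays [i].
/t/ meets the environment for rule 4 (word-finally) → [ʔ].

[novipʃeziʔ]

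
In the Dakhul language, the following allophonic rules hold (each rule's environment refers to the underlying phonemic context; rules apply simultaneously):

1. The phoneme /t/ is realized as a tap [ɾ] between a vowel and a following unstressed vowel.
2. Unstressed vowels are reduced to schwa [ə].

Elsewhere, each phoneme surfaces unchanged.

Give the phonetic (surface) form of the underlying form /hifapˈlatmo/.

/i/ (between /h/ and /f/) occurs in an unstressed syllable → [ə] by rule 2.
/a/ meets the environment for rule 2 (in an unstressed syllable) → [ə].
/a/ (between /l/ and /t/): rule 2 targets it, but not in an unstressed syllable → unchanged [a].
/t/ (between /a/ and /m/) is in the target of rule 1 but the environment (between a vowel and a following unstressed vowel) is not met → [t].
/o/ (word-final) occurs in an unstressed syllable → [ə] by rule 2.

[həfəpˈlatmə]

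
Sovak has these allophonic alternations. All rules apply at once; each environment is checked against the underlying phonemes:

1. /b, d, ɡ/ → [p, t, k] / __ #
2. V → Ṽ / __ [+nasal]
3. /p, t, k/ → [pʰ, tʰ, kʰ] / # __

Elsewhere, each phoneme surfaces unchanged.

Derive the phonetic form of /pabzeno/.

/p/ (word-initial) occurs word-initially → [pʰ] by rule 3.
/a/ — between /p/ and /b/; rule 2 does not apply here → [a].
/b/ (between /a/ and /z/): rule 1 targets it, but not word-finally → unchanged [b].
/z/ — not in any rule's target class → [z].
Rule 2 applies to /e/ (between /z/ and /n/: before a nasal consonant) → [ẽ].
/n/ (between /e/ and /o/): no rule targets it → [n].
/o/ (word-final) is in the target of rule 2 but the environment (before a nasal consonant) is not met → [o].

[pʰabzẽno]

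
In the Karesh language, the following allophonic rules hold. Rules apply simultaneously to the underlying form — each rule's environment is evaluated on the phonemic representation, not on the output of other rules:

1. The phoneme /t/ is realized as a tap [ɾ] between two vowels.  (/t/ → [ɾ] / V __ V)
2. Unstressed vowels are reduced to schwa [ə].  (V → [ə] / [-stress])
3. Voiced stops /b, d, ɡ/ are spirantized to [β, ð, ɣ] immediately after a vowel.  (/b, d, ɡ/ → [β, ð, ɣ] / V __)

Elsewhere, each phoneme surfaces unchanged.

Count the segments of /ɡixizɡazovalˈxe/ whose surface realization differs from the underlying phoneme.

Segments that undergo a rule: /i/ → [ə] (rule 2); /i/ → [ə] (rule 2); /a/ → [ə] (rule 2); /o/ → [ə] (rule 2); /a/ → [ə] (rule 2).
All other segments surface unchanged.

5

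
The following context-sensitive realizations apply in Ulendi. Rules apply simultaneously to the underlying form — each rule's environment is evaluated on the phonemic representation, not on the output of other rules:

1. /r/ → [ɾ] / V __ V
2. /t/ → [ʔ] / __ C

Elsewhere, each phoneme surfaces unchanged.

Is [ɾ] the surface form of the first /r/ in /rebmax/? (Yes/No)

No

/r/ — word-initial; rule 1 does not apply here → [r].
The actual realization is [r], not [ɾ].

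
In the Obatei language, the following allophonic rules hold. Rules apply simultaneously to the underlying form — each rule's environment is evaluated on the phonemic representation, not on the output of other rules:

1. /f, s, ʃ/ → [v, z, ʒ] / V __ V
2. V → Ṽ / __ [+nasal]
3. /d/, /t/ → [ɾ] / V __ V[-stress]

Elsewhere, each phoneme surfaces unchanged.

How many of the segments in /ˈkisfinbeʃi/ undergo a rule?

Segments that undergo a rule: /i/ → [ĩ] (rule 2); /ʃ/ → [ʒ] (rule 1).
All other segments surface unchanged.

2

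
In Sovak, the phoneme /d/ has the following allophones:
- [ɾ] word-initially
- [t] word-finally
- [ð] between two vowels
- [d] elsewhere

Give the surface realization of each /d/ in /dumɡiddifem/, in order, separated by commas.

Occurrence 1 (position 1): word-initially → [ɾ].
Occurrence 2 (position 6): no conditioning environment matches → elsewhere allophone [d].
Occurrence 3 (position 7): no conditioning environment matches → elsewhere allophone [d].

[ɾ], [d], [d]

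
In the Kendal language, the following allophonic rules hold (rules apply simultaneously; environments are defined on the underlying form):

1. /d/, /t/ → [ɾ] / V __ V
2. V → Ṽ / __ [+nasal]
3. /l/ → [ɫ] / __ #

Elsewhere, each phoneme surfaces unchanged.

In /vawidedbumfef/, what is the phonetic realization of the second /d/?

/d/ (between /e/ and /b/): rule 1 targets it, but not between two vowels → unchanged [d].

[d]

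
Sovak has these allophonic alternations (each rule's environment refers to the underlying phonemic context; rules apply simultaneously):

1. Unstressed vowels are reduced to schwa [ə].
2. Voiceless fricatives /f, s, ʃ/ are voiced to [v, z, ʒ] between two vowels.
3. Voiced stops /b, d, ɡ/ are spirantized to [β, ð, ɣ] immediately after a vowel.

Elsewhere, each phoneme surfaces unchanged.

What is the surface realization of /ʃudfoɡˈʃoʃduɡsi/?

/ʃ/ (word-initial) fails the environment for rule 2, so it stays [ʃ].
/u/ (between /ʃ/ and /d/): in an unstressed syllable, so rule 1 applies → [ə].
/d/ meets the environment for rule 3 (immediately after a vowel) → [ð].
/f/ (between /d/ and /o/) fails the environment for rule 2, so it stays [f].
/o/ (between /f/ and /ɡ/) occurs in an unstressed syllable → [ə] by rule 1.
/ɡ/ meets the environment for rule 3 (immediately after a vowel) → [ɣ].
/ʃ/ (between /ɡ/ and /o/) is in the target of rule 2 but the environment (between two vowels) is not met → [ʃ].
/o/ (between /ʃ/ and /ʃ/) fails the environment for rule 1, so it stays [o].
/ʃ/ (between /o/ and /d/) is in the target of rule 2 but the environment (between two vowels) is not met → [ʃ].
/d/ (between /ʃ/ and /u/): rule 3 targets it, but not immediately after a vowel → unchanged [d].
/u/ — between /d/ and /ɡ/, in an unstressed syllable — surfaces as [ə] (rule 1).
/ɡ/ (between /u/ and /s/) occurs immediately after a vowel → [ɣ] by rule 3.
/s/ — between /ɡ/ and /i/; rule 2 does not apply here → [s].
/i/ (word-final) occurs in an unstressed syllable → [ə] by rule 1.

[ʃəðfəɣˈʃoʃdəɣsə]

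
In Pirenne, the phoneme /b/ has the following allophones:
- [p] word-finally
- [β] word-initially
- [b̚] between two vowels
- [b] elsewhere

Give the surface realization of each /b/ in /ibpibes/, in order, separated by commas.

Occurrence 1 (position 2): no conditioning environment matches → elsewhere allophone [b].
Occurrence 2 (position 5): between two vowels → [b̚].

[b], [b̚]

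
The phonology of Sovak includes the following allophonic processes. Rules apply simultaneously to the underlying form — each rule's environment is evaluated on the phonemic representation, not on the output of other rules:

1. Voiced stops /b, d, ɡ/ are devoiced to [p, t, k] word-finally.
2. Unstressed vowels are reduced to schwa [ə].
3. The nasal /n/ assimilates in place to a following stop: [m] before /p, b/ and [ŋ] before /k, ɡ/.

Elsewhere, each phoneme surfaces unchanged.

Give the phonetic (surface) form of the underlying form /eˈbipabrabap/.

/e/ (word-initial): in an unstressed syllable, so rule 2 applies → [ə].
/b/ (between /e/ and /i/): rule 1 targets it, but not word-finally → unchanged [b].
/i/ (between /b/ and /p/) is in the target of rule 2 but the environment (in an unstressed syllable) is not met → [i].
/p/ — not in any rule's target class → [p].
/a/ meets the environment for rule 2 (in an unstressed syllable) → [ə].
/b/ (between /a/ and /r/) fails the environment for rule 1, so it stays [b].
/r/ stays [r].
/a/ (between /r/ and /b/): in an unstressed syllable, so rule 2 applies → [ə].
/b/ (between /a/ and /a/) is in the target of rule 1 but the environment (word-finally) is not met → [b].
Rule 2 applies to /a/ (between /b/ and /p/: in an unstressed syllable) → [ə].
/p/ (word-final) is unaffected → [p].

[əˈbipəbrəbəp]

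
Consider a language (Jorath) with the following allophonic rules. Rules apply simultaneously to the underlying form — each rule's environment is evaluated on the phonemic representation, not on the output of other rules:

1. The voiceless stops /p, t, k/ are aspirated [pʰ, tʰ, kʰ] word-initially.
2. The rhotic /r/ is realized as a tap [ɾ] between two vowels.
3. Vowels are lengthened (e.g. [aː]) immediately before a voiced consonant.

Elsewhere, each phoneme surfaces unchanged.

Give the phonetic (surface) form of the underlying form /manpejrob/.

/a/ (between /m/ and /n/) occurs before a voiced consonant → [aː] by rule 3.
/p/ (between /n/ and /e/) fails the environment for rule 1, so it stays [p].
/e/ — between /p/ and /j/, before a voiced consonant — surfaces as [eː] (rule 3).
/r/ — between /j/ and /o/; rule 2 does not apply here → [r].
/o/ — between /r/ and /b/, before a voiced consonant — surfaces as [oː] (rule 3).

[maːnpeːjroːb]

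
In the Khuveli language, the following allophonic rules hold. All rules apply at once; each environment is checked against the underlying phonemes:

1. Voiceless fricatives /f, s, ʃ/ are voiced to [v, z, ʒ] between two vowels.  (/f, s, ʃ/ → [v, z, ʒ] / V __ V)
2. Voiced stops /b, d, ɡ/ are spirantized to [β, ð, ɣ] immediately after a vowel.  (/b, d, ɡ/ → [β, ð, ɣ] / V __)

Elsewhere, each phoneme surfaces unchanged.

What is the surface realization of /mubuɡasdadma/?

[muβuɣasdaðma]

Rule 2 applies to /b/ (between /u/ and /u/: immediately after a vowel) → [β].
/ɡ/ (between /u/ and /a/): immediately after a vowel, so rule 2 applies → [ɣ].
/s/ (between /a/ and /d/): rule 1 targets it, but not between two vowels → unchanged [s].
/d/ (between /s/ and /a/) fails the environment for rule 2, so it stays [d].
/d/ — between /a/ and /m/, immediately after a vowel — surfaces as [ð] (rule 2).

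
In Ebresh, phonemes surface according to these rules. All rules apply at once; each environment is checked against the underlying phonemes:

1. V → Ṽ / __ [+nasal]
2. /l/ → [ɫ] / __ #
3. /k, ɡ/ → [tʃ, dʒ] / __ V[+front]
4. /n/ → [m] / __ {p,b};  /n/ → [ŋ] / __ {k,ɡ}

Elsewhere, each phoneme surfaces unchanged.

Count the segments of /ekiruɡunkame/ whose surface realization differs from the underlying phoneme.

Segments that undergo a rule: /k/ → [tʃ] (rule 3); /u/ → [ũ] (rule 1); /n/ → [ŋ] (rule 4); /a/ → [ã] (rule 1).
All other segments surface unchanged.

4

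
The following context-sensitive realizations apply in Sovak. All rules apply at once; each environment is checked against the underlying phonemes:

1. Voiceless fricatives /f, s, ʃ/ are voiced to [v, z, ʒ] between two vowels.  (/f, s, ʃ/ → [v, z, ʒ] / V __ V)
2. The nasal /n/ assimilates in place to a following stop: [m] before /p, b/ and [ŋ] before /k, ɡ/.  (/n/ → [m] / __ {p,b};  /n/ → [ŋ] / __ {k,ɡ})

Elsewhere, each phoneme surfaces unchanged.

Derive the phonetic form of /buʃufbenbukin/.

[buʒufbembukin]

/b/ (word-initial): no rule targets it → [b].
/u/ (between /b/ and /ʃ/): no rule targets it → [u].
/ʃ/ meets the environment for rule 1 (between two vowels) → [ʒ].
/u/ stays [u].
/f/ (between /u/ and /b/): rule 1 targets it, but not between two vowels → unchanged [f].
/b/ stays [b].
/e/ (between /b/ and /n/) is unaffected → [e].
/n/ — between /e/ and /b/, before a labial or velar stop — surfaces as [m] (rule 2).
/b/ — not in any rule's target class → [b].
/u/ stays [u].
/k/ — not in any rule's target class → [k].
/i/ stays [i].
/n/ (word-final) fails the environment for rule 2, so it stays [n].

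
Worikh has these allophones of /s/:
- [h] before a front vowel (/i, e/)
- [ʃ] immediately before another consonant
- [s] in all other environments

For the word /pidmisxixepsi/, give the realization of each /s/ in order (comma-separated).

Occurrence 1 (position 6): immediately before another consonant → [ʃ].
Occurrence 2 (position 12): before a front vowel (/i, e/) → [h].

[ʃ], [h]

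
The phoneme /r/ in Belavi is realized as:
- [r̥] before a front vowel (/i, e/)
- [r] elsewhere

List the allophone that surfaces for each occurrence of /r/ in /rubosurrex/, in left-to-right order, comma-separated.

Occurrence 1 (position 1): no conditioning environment matches → elsewhere allophone [r].
Occurrence 2 (position 7): no conditioning environment matches → elsewhere allophone [r].
Occurrence 3 (position 8): before a front vowel (/i, e/) → [r̥].

[r], [r], [r̥]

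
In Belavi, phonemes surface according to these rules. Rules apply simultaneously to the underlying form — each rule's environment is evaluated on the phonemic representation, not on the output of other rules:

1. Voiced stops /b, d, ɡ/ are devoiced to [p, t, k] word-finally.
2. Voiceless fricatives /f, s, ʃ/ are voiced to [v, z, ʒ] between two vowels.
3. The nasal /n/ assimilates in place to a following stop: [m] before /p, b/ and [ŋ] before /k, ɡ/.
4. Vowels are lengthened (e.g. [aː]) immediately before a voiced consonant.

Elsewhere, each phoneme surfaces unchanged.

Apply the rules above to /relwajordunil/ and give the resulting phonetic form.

/r/ (word-initial) is unaffected → [r].
Rule 4 applies to /e/ (between /r/ and /l/: before a voiced consonant) → [eː].
/l/ stays [l].
/w/ stays [w].
/a/ (between /w/ and /j/) occurs before a voiced consonant → [aː] by rule 4.
/j/ (between /a/ and /o/): no rule targets it → [j].
/o/ meets the environment for rule 4 (before a voiced consonant) → [oː].
/r/ — not in any rule's target class → [r].
/d/ (between /r/ and /u/) is in the target of rule 1 but the environment (word-finally) is not met → [d].
/u/ — between /d/ and /n/, before a voiced consonant — surfaces as [uː] (rule 4).
/n/ (between /u/ and /i/) fails the environment for rule 3, so it stays [n].
/i/ (between /n/ and /l/) occurs before a voiced consonant → [iː] by rule 4.
/l/ — not in any rule's target class → [l].

[reːlwaːjoːrduːniːl]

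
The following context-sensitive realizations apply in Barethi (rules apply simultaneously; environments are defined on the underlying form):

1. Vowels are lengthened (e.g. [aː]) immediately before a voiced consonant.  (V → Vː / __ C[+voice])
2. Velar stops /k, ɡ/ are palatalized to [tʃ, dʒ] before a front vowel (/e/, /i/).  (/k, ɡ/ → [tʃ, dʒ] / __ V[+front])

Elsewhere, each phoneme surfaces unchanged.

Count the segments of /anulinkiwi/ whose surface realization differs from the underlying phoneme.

5

Segments that undergo a rule: /a/ → [aː] (rule 1); /u/ → [uː] (rule 1); /i/ → [iː] (rule 1); /k/ → [tʃ] (rule 2); /i/ → [iː] (rule 1).
All other segments surface unchanged.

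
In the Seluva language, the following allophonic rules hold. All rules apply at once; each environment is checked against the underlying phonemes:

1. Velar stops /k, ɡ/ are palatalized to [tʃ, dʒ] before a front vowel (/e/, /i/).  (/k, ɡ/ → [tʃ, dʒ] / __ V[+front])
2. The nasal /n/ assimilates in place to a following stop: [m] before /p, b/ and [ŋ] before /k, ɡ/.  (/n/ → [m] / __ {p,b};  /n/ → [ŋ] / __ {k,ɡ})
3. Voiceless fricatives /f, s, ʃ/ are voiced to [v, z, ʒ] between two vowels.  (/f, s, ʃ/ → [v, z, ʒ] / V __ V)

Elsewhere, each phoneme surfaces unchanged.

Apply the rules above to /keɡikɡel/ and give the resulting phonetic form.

Rule 1 applies to /k/ (word-initial: before a front vowel) → [tʃ].
/e/ — not in any rule's target class → [e].
/ɡ/ — between /e/ and /i/, before a front vowel — surfaces as [dʒ] (rule 1).
/i/ (between /ɡ/ and /k/) is unaffected → [i].
/k/ — between /i/ and /ɡ/; rule 1 does not apply here → [k].
/ɡ/ (between /k/ and /e/): before a front vowel, so rule 1 applies → [dʒ].
/e/ (between /ɡ/ and /l/) is unaffected → [e].
/l/ stays [l].

[tʃedʒikdʒel]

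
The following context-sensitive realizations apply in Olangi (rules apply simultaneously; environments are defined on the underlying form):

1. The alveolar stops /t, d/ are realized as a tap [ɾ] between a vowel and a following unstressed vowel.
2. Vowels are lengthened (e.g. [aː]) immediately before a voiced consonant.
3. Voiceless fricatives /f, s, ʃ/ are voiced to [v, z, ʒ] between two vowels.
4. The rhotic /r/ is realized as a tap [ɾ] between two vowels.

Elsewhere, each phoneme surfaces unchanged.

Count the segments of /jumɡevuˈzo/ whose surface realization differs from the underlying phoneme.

3

Segments that undergo a rule: /u/ → [uː] (rule 2); /e/ → [eː] (rule 2); /u/ → [uː] (rule 2).
All other segments surface unchanged.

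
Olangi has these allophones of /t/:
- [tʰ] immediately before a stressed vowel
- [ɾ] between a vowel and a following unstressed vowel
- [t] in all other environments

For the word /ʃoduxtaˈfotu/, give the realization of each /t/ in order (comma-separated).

[t], [ɾ]

Occurrence 1 (position 6): no conditioning environment matches → elsewhere allophone [t].
Occurrence 2 (position 10): between a vowel and an unstressed vowel → [ɾ].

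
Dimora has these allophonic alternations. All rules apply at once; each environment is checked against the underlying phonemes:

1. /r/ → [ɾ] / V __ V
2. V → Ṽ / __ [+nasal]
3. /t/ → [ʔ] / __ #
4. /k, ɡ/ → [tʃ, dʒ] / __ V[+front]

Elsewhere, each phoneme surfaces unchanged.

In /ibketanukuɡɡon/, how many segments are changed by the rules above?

Segments that undergo a rule: /k/ → [tʃ] (rule 4); /a/ → [ã] (rule 2); /o/ → [õ] (rule 2).
All other segments surface unchanged.

3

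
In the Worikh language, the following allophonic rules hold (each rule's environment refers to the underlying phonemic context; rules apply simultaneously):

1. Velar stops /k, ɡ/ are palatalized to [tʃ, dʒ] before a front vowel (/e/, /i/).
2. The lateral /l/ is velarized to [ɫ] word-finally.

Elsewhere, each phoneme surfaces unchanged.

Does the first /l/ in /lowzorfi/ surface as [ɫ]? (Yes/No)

/l/ — word-initial; rule 2 does not apply here → [l].
The actual realization is [l], not [ɫ].

No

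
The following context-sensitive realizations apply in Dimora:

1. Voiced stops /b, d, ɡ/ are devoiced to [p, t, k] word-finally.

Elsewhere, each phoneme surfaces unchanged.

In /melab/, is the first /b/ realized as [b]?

No

/b/ meets the environment for rule 1 (word-finally) → [p].
The actual realization is [p], not [b].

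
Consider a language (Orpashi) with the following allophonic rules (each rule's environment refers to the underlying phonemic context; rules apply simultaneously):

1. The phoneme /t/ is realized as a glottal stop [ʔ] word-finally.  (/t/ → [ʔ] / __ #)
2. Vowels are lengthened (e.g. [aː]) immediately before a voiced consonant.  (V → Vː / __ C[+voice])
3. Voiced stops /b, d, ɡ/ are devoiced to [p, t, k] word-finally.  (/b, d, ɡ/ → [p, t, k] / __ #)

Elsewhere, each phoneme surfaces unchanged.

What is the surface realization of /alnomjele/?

[aːlnoːmjeːle]

/a/ (word-initial): before a voiced consonant, so rule 2 applies → [aː].
/l/ — not in any rule's target class → [l].
/n/ — not in any rule's target class → [n].
/o/ (between /n/ and /m/) occurs before a voiced consonant → [oː] by rule 2.
/m/ (between /o/ and /j/): no rule targets it → [m].
/j/ stays [j].
/e/ meets the environment for rule 2 (before a voiced consonant) → [eː].
/l/ stays [l].
/e/ (word-final) fails the environment for rule 2, so it stays [e].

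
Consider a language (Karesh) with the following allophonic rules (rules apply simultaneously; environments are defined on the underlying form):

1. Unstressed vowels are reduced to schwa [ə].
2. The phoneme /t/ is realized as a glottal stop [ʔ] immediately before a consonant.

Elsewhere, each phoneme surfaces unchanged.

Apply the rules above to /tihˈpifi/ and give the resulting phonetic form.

/t/ (word-initial) fails the environment for rule 2, so it stays [t].
/i/ — between /t/ and /h/, in an unstressed syllable — surfaces as [ə] (rule 1).
/h/ (between /i/ and /p/) is unaffected → [h].
/p/ stays [p].
/i/ (between /p/ and /f/) is in the target of rule 1 but the environment (in an unstressed syllable) is not met → [i].
/f/ (between /i/ and /i/) is unaffected → [f].
/i/ meets the environment for rule 1 (in an unstressed syllable) → [ə].

[təhˈpifə]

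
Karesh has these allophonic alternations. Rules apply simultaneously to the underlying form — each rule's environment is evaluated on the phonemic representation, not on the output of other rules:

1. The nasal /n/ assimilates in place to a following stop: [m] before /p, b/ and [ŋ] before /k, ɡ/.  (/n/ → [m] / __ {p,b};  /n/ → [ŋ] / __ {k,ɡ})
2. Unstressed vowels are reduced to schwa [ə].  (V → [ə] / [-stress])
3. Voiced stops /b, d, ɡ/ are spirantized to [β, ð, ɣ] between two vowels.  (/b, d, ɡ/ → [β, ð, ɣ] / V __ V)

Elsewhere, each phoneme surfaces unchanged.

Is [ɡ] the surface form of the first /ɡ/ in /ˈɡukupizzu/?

Yes

/ɡ/ (word-initial) fails the environment for rule 3, so it stays [ɡ].
The actual realization is [ɡ], which matches [ɡ].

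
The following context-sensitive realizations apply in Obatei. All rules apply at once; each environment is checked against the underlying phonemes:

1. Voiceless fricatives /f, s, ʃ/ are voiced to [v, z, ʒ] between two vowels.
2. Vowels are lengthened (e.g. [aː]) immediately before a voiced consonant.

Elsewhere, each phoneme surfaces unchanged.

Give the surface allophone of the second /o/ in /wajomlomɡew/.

[oː]

/o/ (between /l/ and /m/) occurs before a voiced consonant → [oː] by rule 2.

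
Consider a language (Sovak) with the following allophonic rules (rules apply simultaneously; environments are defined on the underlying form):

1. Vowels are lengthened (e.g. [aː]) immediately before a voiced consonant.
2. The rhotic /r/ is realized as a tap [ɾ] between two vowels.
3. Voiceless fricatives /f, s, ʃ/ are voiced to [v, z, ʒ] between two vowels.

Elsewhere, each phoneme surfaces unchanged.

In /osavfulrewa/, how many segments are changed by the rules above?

4

Segments that undergo a rule: /s/ → [z] (rule 3); /a/ → [aː] (rule 1); /u/ → [uː] (rule 1); /e/ → [eː] (rule 1).
All other segments surface unchanged.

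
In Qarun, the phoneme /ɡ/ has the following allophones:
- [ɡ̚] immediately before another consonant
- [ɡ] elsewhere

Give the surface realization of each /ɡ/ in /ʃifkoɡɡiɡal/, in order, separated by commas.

[ɡ̚], [ɡ], [ɡ]

Occurrence 1 (position 6): immediately before another consonant → [ɡ̚].
Occurrence 2 (position 7): no conditioning environment matches → elsewhere allophone [ɡ].
Occurrence 3 (position 9): no conditioning environment matches → elsewhere allophone [ɡ].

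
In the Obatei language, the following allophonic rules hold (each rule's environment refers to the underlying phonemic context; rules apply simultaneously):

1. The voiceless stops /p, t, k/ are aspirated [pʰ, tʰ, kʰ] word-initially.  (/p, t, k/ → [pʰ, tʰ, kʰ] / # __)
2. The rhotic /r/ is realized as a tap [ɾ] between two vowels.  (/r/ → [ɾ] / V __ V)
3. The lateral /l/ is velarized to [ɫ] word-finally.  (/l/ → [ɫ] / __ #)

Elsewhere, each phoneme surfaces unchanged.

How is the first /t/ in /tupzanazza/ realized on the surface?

[tʰ]

/t/ (word-initial) occurs word-initially → [tʰ] by rule 1.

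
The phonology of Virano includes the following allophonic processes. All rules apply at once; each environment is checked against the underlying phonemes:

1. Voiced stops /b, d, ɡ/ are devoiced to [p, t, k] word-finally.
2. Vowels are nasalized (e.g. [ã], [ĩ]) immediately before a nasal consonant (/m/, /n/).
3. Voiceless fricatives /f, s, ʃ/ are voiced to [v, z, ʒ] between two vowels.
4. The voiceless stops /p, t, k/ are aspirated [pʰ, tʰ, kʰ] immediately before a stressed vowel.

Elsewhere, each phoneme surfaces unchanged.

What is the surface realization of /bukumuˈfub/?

/b/ — word-initial; rule 1 does not apply here → [b].
/u/ (between /b/ and /k/) fails the environment for rule 2, so it stays [u].
/k/ (between /u/ and /u/) fails the environment for rule 4, so it stays [k].
/u/ (between /k/ and /m/): before a nasal consonant, so rule 2 applies → [ũ].
/m/ stays [m].
/u/ (between /m/ and /f/): rule 2 targets it, but not before a nasal consonant → unchanged [u].
Rule 3 applies to /f/ (between /u/ and /u/: between two vowels) → [v].
/u/ (between /f/ and /b/) is in the target of rule 2 but the environment (before a nasal consonant) is not met → [u].
/b/ meets the environment for rule 1 (word-finally) → [p].

[bukũmuˈvup]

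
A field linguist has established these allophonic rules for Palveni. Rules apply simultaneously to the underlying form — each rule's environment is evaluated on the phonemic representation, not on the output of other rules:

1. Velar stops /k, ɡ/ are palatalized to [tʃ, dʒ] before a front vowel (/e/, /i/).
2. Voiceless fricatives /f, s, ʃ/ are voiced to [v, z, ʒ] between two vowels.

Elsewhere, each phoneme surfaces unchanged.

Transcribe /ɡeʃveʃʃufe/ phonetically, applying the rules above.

[dʒeʃveʃʃuve]

/ɡ/ — word-initial, before a front vowel — surfaces as [dʒ] (rule 1).
/e/ — not in any rule's target class → [e].
/ʃ/ (between /e/ and /v/): rule 2 targets it, but not between two vowels → unchanged [ʃ].
/v/ — not in any rule's target class → [v].
/e/ stays [e].
/ʃ/ (between /e/ and /ʃ/) is in the target of rule 2 but the environment (between two vowels) is not met → [ʃ].
/ʃ/ (between /ʃ/ and /u/) fails the environment for rule 2, so it stays [ʃ].
/u/ (between /ʃ/ and /f/): no rule targets it → [u].
/f/ meets the environment for rule 2 (between two vowels) → [v].
/e/ (word-final): no rule targets it → [e].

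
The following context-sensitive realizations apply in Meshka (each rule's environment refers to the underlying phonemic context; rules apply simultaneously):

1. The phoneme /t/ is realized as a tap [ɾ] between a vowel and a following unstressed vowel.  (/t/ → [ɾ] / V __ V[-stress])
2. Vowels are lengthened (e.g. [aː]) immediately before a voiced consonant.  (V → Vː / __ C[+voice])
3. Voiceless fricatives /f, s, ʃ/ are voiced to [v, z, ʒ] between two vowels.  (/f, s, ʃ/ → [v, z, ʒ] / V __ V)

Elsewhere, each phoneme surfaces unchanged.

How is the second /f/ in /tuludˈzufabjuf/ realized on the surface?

/f/ (word-final): rule 3 targets it, but not between two vowels → unchanged [f].

[f]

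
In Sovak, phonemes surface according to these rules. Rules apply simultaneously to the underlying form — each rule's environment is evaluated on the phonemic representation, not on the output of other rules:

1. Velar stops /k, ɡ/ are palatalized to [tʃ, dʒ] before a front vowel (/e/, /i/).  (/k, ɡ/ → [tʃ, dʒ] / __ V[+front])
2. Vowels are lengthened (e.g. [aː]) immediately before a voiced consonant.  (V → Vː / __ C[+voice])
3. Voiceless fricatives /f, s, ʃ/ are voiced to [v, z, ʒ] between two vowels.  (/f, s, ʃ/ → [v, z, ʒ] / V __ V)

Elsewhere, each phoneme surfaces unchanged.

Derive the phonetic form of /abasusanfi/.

[aːbazuzaːnfi]

/a/ (word-initial) occurs before a voiced consonant → [aː] by rule 2.
/b/ (between /a/ and /a/): no rule targets it → [b].
/a/ (between /b/ and /s/) fails the environment for rule 2, so it stays [a].
/s/ (between /a/ and /u/) occurs between two vowels → [z] by rule 3.
/u/ (between /s/ and /s/): rule 2 targets it, but not before a voiced consonant → unchanged [u].
/s/ — between /u/ and /a/, between two vowels — surfaces as [z] (rule 3).
/a/ — between /s/ and /n/, before a voiced consonant — surfaces as [aː] (rule 2).
/n/ (between /a/ and /f/): no rule targets it → [n].
/f/ (between /n/ and /i/): rule 3 targets it, but not between two vowels → unchanged [f].
/i/ (word-final) fails the environment for rule 2, so it stays [i].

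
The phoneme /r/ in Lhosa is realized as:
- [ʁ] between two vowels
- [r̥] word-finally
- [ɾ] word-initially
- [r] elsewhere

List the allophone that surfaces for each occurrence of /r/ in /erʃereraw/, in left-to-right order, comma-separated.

[r], [ʁ], [ʁ]

Occurrence 1 (position 2): no conditioning environment matches → elsewhere allophone [r].
Occurrence 2 (position 5): between two vowels → [ʁ].
Occurrence 3 (position 7): between two vowels → [ʁ].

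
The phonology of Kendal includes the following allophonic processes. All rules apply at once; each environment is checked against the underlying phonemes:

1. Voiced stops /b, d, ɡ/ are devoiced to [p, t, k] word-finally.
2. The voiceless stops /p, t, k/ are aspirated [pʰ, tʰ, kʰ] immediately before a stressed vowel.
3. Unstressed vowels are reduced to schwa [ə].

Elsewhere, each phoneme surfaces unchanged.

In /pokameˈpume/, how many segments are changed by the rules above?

5

Segments that undergo a rule: /o/ → [ə] (rule 3); /a/ → [ə] (rule 3); /e/ → [ə] (rule 3); /p/ → [pʰ] (rule 2); /e/ → [ə] (rule 3).
All other segments surface unchanged.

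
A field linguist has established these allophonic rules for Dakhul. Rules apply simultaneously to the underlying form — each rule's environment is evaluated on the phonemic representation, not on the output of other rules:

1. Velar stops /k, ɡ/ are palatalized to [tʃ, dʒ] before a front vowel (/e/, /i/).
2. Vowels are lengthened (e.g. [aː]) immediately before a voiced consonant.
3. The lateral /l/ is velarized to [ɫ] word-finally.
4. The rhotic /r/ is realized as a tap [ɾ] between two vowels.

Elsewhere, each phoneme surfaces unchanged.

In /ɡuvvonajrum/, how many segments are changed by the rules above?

4

Segments that undergo a rule: /u/ → [uː] (rule 2); /o/ → [oː] (rule 2); /a/ → [aː] (rule 2); /u/ → [uː] (rule 2).
All other segments surface unchanged.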